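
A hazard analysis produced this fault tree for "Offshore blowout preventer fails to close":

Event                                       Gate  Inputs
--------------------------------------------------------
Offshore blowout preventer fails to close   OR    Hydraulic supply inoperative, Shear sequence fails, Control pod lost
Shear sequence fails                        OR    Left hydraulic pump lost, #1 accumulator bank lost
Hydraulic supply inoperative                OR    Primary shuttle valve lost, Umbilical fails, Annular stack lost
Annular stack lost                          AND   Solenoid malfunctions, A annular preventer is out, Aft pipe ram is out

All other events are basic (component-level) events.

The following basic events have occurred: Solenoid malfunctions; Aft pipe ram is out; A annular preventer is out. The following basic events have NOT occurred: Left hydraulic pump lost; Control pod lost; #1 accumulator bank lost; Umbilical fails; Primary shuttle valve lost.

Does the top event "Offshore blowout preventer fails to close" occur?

Yes

Annular stack lost [AND]: Solenoid malfunctions=occurs, A annular preventer is out=occurs, Aft pipe ram is out=occurs → all inputs occur → occurs.
Hydraulic supply inoperative [OR]: Primary shuttle valve lost=not, Umbilical fails=not, Annular stack lost=occurs → at least one input occurs → occurs.
Shear sequence fails [OR]: Left hydraulic pump lost=not, #1 accumulator bank lost=not → no input occurs → does not occur.
Offshore blowout preventer fails to close [OR]: Hydraulic supply inoperative=occurs, Shear sequence fails=not, Control pod lost=not → at least one input occurs → occurs.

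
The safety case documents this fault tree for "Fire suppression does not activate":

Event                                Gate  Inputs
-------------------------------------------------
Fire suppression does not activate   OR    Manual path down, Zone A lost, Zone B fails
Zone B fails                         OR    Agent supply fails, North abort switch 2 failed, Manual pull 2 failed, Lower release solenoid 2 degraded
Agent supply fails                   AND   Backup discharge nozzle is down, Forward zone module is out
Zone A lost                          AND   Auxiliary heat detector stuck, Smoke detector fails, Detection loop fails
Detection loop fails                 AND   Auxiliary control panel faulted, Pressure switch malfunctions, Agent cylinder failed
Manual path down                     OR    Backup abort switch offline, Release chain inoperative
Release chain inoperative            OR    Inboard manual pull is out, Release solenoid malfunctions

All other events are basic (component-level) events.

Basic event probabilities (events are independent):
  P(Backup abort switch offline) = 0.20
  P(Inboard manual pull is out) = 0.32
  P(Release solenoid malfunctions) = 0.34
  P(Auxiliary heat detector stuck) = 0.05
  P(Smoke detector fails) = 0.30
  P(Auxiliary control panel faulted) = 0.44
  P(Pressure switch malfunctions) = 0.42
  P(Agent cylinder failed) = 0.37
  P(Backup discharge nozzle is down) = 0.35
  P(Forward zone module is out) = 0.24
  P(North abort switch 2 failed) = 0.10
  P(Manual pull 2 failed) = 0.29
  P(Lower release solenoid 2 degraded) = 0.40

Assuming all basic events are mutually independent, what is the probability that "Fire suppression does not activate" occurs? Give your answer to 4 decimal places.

P(Release chain inoperative) [OR] = 1 − (1−0.32) × (1−0.34) = 0.551200
P(Manual path down) [OR] = 1 − (1−0.20) × (1−0.551200) = 0.640960
P(Detection loop fails) [AND] = 0.44 × 0.42 × 0.37 = 0.068376
P(Zone A lost) [AND] = 0.05 × 0.30 × 0.068376 = 0.001026
P(Agent supply fails) [AND] = 0.35 × 0.24 = 0.084000
P(Zone B fails) [OR] = 1 − (1−0.084000) × (1−0.10) × (1−0.29) × (1−0.40) = 0.648806
P(Fire suppression does not activate) [OR] = 1 − (1−0.640960) × (1−0.001026) × (1−0.648806) = 0.874037
Rounded to 4 decimal places: P(Fire suppression does not activate) ≈ 0.8740.

0.8740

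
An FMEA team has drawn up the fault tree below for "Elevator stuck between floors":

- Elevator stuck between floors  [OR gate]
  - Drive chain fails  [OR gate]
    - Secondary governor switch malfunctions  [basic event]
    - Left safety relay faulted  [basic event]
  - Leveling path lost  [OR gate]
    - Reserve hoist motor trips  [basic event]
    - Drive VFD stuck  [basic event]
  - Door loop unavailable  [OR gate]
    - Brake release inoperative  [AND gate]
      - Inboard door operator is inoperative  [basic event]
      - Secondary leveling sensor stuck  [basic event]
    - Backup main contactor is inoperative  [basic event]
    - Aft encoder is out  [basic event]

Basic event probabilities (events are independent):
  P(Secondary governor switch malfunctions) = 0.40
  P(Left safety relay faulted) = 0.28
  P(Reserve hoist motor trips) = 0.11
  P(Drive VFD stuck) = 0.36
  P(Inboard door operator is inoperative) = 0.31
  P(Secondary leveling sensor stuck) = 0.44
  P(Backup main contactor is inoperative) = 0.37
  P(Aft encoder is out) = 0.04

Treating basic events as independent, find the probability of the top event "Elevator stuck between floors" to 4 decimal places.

0.8715

P(Drive chain fails) [OR] = 1 − (1−0.40) × (1−0.28) = 0.568000
P(Leveling path lost) [OR] = 1 − (1−0.11) × (1−0.36) = 0.430400
P(Brake release inoperative) [AND] = 0.31 × 0.44 = 0.136400
P(Door loop unavailable) [OR] = 1 − (1−0.136400) × (1−0.37) × (1−0.04) = 0.477695
P(Elevator stuck between floors) [OR] = 1 − (1−0.568000) × (1−0.430400) × (1−0.477695) = 0.871478
Rounded to 4 decimal places: P(Elevator stuck between floors) ≈ 0.8715.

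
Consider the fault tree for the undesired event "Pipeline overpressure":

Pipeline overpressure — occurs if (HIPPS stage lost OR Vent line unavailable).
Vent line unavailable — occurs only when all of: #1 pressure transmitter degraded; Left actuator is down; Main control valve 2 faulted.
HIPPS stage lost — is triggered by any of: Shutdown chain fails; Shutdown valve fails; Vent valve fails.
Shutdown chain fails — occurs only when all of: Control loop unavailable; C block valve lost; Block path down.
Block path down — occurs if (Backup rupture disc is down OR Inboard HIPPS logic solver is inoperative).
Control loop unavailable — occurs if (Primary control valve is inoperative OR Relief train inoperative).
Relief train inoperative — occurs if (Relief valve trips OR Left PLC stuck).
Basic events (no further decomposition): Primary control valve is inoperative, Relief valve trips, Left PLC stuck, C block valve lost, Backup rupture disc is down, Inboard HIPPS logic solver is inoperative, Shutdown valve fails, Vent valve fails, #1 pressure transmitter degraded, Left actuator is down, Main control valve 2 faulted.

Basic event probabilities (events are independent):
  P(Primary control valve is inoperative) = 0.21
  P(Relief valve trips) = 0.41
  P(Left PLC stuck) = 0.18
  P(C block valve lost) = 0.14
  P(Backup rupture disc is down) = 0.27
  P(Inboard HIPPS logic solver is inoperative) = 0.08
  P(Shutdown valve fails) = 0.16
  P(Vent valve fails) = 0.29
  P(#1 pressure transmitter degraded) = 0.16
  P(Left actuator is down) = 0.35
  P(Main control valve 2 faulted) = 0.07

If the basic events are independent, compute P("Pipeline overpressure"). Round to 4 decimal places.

P(Relief train inoperative) [OR] = 1 − (1−0.41) × (1−0.18) = 0.516200
P(Control loop unavailable) [OR] = 1 − (1−0.21) × (1−0.516200) = 0.617798
P(Block path down) [OR] = 1 − (1−0.27) × (1−0.08) = 0.328400
P(Shutdown chain fails) [AND] = 0.617798 × 0.14 × 0.328400 = 0.028404
P(HIPPS stage lost) [OR] = 1 − (1−0.028404) × (1−0.16) × (1−0.29) = 0.420540
P(Vent line unavailable) [AND] = 0.16 × 0.35 × 0.07 = 0.003920
P(Pipeline overpressure) [OR] = 1 − (1−0.420540) × (1−0.003920) = 0.422811
Rounded to 4 decimal places: P(Pipeline overpressure) ≈ 0.4228.

0.4228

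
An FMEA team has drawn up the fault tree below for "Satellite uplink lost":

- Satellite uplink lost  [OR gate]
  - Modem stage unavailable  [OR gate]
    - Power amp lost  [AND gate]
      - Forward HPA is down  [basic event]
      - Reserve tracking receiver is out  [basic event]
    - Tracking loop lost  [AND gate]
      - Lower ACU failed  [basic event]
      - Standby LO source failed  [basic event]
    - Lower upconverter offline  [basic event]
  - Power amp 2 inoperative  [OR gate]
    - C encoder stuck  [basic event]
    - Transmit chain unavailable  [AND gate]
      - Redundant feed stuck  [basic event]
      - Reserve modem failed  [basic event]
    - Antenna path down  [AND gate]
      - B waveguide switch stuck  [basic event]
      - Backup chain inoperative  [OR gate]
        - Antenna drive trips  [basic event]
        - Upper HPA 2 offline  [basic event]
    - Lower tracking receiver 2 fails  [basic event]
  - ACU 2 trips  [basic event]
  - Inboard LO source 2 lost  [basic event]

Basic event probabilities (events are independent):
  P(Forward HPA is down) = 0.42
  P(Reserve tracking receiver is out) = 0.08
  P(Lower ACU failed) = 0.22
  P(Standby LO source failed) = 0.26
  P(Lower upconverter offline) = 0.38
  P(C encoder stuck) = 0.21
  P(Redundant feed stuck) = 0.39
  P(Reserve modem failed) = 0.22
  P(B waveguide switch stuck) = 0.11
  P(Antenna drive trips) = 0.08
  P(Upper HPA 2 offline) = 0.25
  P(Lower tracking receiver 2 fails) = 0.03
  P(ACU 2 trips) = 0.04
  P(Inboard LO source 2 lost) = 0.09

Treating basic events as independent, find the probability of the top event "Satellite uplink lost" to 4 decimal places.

0.6661

P(Power amp lost) [AND] = 0.42 × 0.08 = 0.033600
P(Tracking loop lost) [AND] = 0.22 × 0.26 = 0.057200
P(Modem stage unavailable) [OR] = 1 − (1−0.033600) × (1−0.057200) × (1−0.38) = 0.435104
P(Transmit chain unavailable) [AND] = 0.39 × 0.22 = 0.085800
P(Backup chain inoperative) [OR] = 1 − (1−0.08) × (1−0.25) = 0.310000
P(Antenna path down) [AND] = 0.11 × 0.310000 = 0.034100
P(Power amp 2 inoperative) [OR] = 1 − (1−0.21) × (1−0.085800) × (1−0.034100) × (1−0.03) = 0.323337
P(Satellite uplink lost) [OR] = 1 − (1−0.435104) × (1−0.323337) × (1−0.04) × (1−0.09) = 0.666071
Rounded to 4 decimal places: P(Satellite uplink lost) ≈ 0.6661.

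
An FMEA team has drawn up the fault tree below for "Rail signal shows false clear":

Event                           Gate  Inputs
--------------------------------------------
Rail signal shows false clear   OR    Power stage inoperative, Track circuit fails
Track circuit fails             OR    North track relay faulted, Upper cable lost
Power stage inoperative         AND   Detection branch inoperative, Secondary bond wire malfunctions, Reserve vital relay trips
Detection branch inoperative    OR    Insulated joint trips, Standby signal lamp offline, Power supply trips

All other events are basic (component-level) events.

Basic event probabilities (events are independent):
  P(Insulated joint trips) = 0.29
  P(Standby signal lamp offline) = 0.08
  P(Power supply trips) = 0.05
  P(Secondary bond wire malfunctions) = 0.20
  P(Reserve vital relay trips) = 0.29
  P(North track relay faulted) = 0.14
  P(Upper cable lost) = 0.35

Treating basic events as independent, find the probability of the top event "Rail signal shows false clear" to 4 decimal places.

0.4533

P(Detection branch inoperative) [OR] = 1 − (1−0.29) × (1−0.08) × (1−0.05) = 0.379460
P(Power stage inoperative) [AND] = 0.379460 × 0.20 × 0.29 = 0.022009
P(Track circuit fails) [OR] = 1 − (1−0.14) × (1−0.35) = 0.441000
P(Rail signal shows false clear) [OR] = 1 − (1−0.022009) × (1−0.441000) = 0.453303
Rounded to 4 decimal places: P(Rail signal shows false clear) ≈ 0.4533.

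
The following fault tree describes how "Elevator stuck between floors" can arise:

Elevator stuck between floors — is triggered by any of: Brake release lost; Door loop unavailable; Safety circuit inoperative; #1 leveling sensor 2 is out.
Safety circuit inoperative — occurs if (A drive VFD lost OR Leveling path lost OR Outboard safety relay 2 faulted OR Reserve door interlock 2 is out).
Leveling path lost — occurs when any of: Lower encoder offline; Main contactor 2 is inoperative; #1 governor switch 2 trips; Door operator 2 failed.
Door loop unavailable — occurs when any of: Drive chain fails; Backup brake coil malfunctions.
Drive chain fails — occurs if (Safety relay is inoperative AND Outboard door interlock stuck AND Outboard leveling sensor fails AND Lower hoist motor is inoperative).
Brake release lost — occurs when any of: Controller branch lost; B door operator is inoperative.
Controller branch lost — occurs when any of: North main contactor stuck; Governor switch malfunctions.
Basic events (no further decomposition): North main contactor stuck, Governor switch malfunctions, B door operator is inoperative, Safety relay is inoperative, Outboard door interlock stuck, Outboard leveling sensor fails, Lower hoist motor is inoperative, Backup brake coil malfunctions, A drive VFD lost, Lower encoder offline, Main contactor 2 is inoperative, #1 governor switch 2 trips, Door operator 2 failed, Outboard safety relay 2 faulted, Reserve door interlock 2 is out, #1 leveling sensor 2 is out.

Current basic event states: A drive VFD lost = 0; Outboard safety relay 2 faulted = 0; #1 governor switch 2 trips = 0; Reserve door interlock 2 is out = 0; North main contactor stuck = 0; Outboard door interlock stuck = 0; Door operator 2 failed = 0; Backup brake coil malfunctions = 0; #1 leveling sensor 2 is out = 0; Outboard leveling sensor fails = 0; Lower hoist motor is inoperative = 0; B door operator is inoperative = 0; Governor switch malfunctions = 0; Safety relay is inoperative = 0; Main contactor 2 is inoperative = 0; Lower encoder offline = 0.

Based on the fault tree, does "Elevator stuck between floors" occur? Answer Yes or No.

No

Controller branch lost [OR]: North main contactor stuck=not, Governor switch malfunctions=not → no input occurs → does not occur.
Brake release lost [OR]: Controller branch lost=not, B door operator is inoperative=not → no input occurs → does not occur.
Drive chain fails [AND]: Safety relay is inoperative=not, Outboard door interlock stuck=not, Outboard leveling sensor fails=not, Lower hoist motor is inoperative=not → not all inputs occur → does not occur.
Door loop unavailable [OR]: Drive chain fails=not, Backup brake coil malfunctions=not → no input occurs → does not occur.
Leveling path lost [OR]: Lower encoder offline=not, Main contactor 2 is inoperative=not, #1 governor switch 2 trips=not, Door operator 2 failed=not → no input occurs → does not occur.
Safety circuit inoperative [OR]: A drive VFD lost=not, Leveling path lost=not, Outboard safety relay 2 faulted=not, Reserve door interlock 2 is out=not → no input occurs → does not occur.
Elevator stuck between floors [OR]: Brake release lost=not, Door loop unavailable=not, Safety circuit inoperative=not, #1 leveling sensor 2 is out=not → no input occurs → does not occur.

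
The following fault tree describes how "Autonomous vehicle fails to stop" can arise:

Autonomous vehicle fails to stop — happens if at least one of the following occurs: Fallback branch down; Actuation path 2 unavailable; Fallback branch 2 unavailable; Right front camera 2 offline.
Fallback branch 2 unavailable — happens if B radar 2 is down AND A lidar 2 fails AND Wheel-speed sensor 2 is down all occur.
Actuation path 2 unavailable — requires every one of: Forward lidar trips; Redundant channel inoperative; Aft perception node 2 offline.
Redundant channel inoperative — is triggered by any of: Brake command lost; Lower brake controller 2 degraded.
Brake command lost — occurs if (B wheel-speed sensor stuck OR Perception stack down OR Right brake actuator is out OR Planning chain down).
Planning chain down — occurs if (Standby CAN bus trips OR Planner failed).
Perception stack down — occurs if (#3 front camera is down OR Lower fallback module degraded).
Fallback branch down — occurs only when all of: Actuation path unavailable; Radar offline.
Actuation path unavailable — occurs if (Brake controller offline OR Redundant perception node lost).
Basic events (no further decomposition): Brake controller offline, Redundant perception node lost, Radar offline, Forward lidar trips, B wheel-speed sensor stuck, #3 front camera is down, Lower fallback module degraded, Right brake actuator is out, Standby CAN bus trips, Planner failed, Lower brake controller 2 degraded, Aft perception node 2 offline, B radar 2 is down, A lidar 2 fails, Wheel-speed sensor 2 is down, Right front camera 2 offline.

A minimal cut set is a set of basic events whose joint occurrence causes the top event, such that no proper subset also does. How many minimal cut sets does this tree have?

11

Actuation path unavailable [OR]: union of children's cut sets → 2 cut set(s).
Fallback branch down [AND]: one cut set from each child combined → 2 × 1 = 2 cut set(s).
Perception stack down [OR]: union of children's cut sets → 2 cut set(s).
Planning chain down [OR]: union of children's cut sets → 2 cut set(s).
Brake command lost [OR]: union of children's cut sets → 6 cut set(s).
Redundant channel inoperative [OR]: union of children's cut sets → 7 cut set(s).
Actuation path 2 unavailable [AND]: one cut set from each child combined → 1 × 7 × 1 = 7 cut set(s).
Fallback branch 2 unavailable [AND]: one cut set from each child combined → 1 × 1 × 1 = 1 cut set(s).
Autonomous vehicle fails to stop [OR]: union of children's cut sets → 11 cut set(s).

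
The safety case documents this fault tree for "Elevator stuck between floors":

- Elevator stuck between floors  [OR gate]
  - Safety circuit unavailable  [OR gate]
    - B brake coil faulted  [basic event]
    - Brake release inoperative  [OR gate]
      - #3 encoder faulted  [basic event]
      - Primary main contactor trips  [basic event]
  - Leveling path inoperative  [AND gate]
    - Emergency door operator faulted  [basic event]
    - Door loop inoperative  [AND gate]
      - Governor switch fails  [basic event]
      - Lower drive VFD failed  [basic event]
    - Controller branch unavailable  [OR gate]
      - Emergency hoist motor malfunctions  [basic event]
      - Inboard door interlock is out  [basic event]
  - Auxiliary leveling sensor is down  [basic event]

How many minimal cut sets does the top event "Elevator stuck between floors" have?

6

Brake release inoperative [OR]: union of children's cut sets → 2 cut set(s).
Safety circuit unavailable [OR]: union of children's cut sets → 3 cut set(s).
Door loop inoperative [AND]: one cut set from each child combined → 1 × 1 = 1 cut set(s).
Controller branch unavailable [OR]: union of children's cut sets → 2 cut set(s).
Leveling path inoperative [AND]: one cut set from each child combined → 1 × 1 × 2 = 2 cut set(s).
Elevator stuck between floors [OR]: union of children's cut sets → 6 cut set(s).
Minimal cut sets: {B brake coil faulted}; {#3 encoder faulted}; {Primary main contactor trips}; {Emergency door operator faulted, Emergency hoist motor malfunctions, Governor switch fails, Lower drive VFD failed}; {Emergency door operator faulted, Governor switch fails, Inboard door interlock is out, Lower drive VFD failed}; {Auxiliary leveling sensor is down}.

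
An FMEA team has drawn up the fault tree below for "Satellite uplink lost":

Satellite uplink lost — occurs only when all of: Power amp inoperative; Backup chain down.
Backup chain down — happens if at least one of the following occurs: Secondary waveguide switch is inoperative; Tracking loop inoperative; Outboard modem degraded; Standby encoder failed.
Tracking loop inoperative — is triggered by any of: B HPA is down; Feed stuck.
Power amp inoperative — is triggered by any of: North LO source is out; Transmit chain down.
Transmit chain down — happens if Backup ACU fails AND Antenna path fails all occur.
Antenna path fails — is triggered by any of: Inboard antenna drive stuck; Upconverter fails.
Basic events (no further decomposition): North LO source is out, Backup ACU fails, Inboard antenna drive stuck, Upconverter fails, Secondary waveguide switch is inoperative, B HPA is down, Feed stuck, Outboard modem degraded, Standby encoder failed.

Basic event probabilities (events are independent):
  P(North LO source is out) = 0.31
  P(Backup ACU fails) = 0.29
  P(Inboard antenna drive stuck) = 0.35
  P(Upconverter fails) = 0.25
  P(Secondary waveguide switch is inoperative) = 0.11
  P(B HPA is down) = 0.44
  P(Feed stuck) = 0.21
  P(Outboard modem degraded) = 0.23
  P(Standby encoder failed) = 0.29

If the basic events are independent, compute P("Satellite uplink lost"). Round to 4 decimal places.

P(Antenna path fails) [OR] = 1 − (1−0.35) × (1−0.25) = 0.512500
P(Transmit chain down) [AND] = 0.29 × 0.512500 = 0.148625
P(Power amp inoperative) [OR] = 1 − (1−0.31) × (1−0.148625) = 0.412551
P(Tracking loop inoperative) [OR] = 1 − (1−0.44) × (1−0.21) = 0.557600
P(Backup chain down) [OR] = 1 − (1−0.11) × (1−0.557600) × (1−0.23) × (1−0.29) = 0.784745
P(Satellite uplink lost) [AND] = 0.412551 × 0.784745 = 0.323747
Rounded to 4 decimal places: P(Satellite uplink lost) ≈ 0.3237.

0.3237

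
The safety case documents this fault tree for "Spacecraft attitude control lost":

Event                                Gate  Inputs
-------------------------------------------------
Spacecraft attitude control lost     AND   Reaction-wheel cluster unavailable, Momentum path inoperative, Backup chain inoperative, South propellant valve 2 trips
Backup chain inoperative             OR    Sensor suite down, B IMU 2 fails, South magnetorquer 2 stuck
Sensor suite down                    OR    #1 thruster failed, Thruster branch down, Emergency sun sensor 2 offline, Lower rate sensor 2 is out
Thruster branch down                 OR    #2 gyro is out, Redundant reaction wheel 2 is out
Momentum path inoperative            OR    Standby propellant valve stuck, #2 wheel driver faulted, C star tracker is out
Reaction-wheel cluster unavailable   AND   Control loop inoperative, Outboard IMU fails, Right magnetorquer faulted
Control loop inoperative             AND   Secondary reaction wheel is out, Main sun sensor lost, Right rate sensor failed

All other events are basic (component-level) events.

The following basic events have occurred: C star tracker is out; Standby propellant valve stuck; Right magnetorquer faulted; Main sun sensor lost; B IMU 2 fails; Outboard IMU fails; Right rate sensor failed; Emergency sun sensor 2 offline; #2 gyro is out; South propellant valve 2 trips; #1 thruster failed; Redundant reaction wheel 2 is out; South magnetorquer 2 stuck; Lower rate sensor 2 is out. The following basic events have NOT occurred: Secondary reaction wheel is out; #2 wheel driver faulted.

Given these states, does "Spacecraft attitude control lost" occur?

Control loop inoperative [AND]: Secondary reaction wheel is out=not, Main sun sensor lost=occurs, Right rate sensor failed=occurs → not all inputs occur → does not occur.
Reaction-wheel cluster unavailable [AND]: Control loop inoperative=not, Outboard IMU fails=occurs, Right magnetorquer faulted=occurs → not all inputs occur → does not occur.
Momentum path inoperative [OR]: Standby propellant valve stuck=occurs, #2 wheel driver faulted=not, C star tracker is out=occurs → at least one input occurs → occurs.
Thruster branch down [OR]: #2 gyro is out=occurs, Redundant reaction wheel 2 is out=occurs → at least one input occurs → occurs.
Sensor suite down [OR]: #1 thruster failed=occurs, Thruster branch down=occurs, Emergency sun sensor 2 offline=occurs, Lower rate sensor 2 is out=occurs → at least one input occurs → occurs.
Backup chain inoperative [OR]: Sensor suite down=occurs, B IMU 2 fails=occurs, South magnetorquer 2 stuck=occurs → at least one input occurs → occurs.
Spacecraft attitude control lost [AND]: Reaction-wheel cluster unavailable=not, Momentum path inoperative=occurs, Backup chain inoperative=occurs, South propellant valve 2 trips=occurs → not all inputs occur → does not occur.

No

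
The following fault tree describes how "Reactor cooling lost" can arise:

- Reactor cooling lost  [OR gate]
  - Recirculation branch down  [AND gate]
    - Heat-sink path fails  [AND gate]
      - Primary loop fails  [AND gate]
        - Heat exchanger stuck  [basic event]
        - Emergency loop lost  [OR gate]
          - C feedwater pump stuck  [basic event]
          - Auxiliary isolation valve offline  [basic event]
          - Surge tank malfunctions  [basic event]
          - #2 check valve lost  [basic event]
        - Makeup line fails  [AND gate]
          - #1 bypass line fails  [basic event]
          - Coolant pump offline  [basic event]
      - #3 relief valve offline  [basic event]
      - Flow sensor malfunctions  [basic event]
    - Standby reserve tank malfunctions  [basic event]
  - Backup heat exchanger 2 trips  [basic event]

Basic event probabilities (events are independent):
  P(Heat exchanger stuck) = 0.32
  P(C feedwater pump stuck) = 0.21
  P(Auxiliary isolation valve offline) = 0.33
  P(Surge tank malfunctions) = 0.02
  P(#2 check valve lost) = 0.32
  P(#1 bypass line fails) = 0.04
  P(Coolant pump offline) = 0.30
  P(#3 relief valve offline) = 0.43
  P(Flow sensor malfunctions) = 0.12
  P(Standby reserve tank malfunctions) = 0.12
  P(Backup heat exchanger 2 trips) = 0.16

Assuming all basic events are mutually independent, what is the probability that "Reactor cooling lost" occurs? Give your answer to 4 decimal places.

P(Emergency loop lost) [OR] = 1 − (1−0.21) × (1−0.33) × (1−0.02) × (1−0.32) = 0.647274
P(Makeup line fails) [AND] = 0.04 × 0.30 = 0.012000
P(Primary loop fails) [AND] = 0.32 × 0.647274 × 0.012000 = 0.002486
P(Heat-sink path fails) [AND] = 0.002486 × 0.43 × 0.12 = 0.000128
P(Recirculation branch down) [AND] = 0.000128 × 0.12 = 0.000015
P(Reactor cooling lost) [OR] = 1 − (1−0.000015) × (1−0.16) = 0.160013
Rounded to 4 decimal places: P(Reactor cooling lost) ≈ 0.1600.

0.1600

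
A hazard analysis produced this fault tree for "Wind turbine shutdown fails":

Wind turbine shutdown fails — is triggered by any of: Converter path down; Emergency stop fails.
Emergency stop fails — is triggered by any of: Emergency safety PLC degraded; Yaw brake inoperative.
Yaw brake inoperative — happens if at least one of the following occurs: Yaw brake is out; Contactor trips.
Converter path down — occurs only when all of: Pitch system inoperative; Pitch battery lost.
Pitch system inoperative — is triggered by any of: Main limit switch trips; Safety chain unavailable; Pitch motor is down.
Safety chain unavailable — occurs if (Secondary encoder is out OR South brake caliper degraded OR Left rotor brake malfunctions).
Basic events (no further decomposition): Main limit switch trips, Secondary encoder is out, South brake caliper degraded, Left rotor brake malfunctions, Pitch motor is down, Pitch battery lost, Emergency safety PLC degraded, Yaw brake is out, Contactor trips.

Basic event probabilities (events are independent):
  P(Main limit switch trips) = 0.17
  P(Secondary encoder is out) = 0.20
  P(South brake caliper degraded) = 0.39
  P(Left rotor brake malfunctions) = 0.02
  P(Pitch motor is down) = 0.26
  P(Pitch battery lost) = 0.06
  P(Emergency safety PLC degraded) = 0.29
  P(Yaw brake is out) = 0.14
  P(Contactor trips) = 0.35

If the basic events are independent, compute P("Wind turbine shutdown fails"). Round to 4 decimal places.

P(Safety chain unavailable) [OR] = 1 − (1−0.20) × (1−0.39) × (1−0.02) = 0.521760
P(Pitch system inoperative) [OR] = 1 − (1−0.17) × (1−0.521760) × (1−0.26) = 0.706265
P(Converter path down) [AND] = 0.706265 × 0.06 = 0.042376
P(Yaw brake inoperative) [OR] = 1 − (1−0.14) × (1−0.35) = 0.441000
P(Emergency stop fails) [OR] = 1 − (1−0.29) × (1−0.441000) = 0.603110
P(Wind turbine shutdown fails) [OR] = 1 − (1−0.042376) × (1−0.603110) = 0.619929
Rounded to 4 decimal places: P(Wind turbine shutdown fails) ≈ 0.6199.

0.6199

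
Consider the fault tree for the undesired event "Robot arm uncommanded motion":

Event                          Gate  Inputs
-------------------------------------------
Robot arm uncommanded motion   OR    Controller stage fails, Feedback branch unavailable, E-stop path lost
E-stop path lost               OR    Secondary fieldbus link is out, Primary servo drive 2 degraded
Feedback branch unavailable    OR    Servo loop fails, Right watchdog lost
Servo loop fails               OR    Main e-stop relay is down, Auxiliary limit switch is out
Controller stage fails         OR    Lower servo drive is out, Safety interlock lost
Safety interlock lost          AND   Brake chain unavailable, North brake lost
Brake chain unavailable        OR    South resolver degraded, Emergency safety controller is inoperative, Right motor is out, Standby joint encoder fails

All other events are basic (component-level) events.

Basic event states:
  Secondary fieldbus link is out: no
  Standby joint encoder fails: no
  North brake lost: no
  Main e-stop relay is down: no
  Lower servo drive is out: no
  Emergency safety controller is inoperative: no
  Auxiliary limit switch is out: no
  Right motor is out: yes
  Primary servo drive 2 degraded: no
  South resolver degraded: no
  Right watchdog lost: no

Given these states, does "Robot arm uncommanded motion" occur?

Brake chain unavailable [OR]: South resolver degraded=not, Emergency safety controller is inoperative=not, Right motor is out=occurs, Standby joint encoder fails=not → at least one input occurs → occurs.
Safety interlock lost [AND]: Brake chain unavailable=occurs, North brake lost=not → not all inputs occur → does not occur.
Controller stage fails [OR]: Lower servo drive is out=not, Safety interlock lost=not → no input occurs → does not occur.
Servo loop fails [OR]: Main e-stop relay is down=not, Auxiliary limit switch is out=not → no input occurs → does not occur.
Feedback branch unavailable [OR]: Servo loop fails=not, Right watchdog lost=not → no input occurs → does not occur.
E-stop path lost [OR]: Secondary fieldbus link is out=not, Primary servo drive 2 degraded=not → no input occurs → does not occur.
Robot arm uncommanded motion [OR]: Controller stage fails=not, Feedback branch unavailable=not, E-stop path lost=not → no input occurs → does not occur.

No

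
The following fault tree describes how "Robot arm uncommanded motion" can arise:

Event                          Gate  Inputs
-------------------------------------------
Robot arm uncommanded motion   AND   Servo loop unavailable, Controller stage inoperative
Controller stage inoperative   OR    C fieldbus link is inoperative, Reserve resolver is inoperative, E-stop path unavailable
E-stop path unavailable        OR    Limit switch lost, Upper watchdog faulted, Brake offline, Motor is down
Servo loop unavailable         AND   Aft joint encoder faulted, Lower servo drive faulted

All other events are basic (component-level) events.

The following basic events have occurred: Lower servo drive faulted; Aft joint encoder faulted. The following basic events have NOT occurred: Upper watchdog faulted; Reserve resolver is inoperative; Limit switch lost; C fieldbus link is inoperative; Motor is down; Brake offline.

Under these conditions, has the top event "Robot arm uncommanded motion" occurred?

Servo loop unavailable [AND]: Aft joint encoder faulted=occurs, Lower servo drive faulted=occurs → all inputs occur → occurs.
E-stop path unavailable [OR]: Limit switch lost=not, Upper watchdog faulted=not, Brake offline=not, Motor is down=not → no input occurs → does not occur.
Controller stage inoperative [OR]: C fieldbus link is inoperative=not, Reserve resolver is inoperative=not, E-stop path unavailable=not → no input occurs → does not occur.
Robot arm uncommanded motion [AND]: Servo loop unavailable=occurs, Controller stage inoperative=not → not all inputs occur → does not occur.

No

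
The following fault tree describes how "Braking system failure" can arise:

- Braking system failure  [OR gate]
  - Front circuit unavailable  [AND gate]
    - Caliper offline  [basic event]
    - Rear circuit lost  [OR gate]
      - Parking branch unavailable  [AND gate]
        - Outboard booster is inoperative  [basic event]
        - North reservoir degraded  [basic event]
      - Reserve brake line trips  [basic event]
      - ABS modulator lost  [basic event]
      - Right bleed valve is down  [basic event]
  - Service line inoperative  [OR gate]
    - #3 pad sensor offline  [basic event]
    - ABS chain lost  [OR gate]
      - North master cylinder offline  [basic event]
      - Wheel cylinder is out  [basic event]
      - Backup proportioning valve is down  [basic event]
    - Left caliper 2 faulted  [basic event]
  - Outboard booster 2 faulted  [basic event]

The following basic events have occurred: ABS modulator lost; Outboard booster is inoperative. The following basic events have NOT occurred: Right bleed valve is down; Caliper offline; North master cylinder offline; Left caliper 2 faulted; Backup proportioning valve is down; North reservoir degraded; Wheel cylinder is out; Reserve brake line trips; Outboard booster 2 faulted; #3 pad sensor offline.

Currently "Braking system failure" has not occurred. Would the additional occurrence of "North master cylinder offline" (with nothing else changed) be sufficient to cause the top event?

Counterfactual: set "North master cylinder offline" to occurred.
Parking branch unavailable [AND]: Outboard booster is inoperative=occurs, North reservoir degraded=not → not all inputs occur → does not occur.
Rear circuit lost [OR]: Parking branch unavailable=not, Reserve brake line trips=not, ABS modulator lost=occurs, Right bleed valve is down=not → at least one input occurs → occurs.
Front circuit unavailable [AND]: Caliper offline=not, Rear circuit lost=occurs → not all inputs occur → does not occur.
ABS chain lost [OR]: North master cylinder offline=occurs, Wheel cylinder is out=not, Backup proportioning valve is down=not → at least one input occurs → occurs.
Service line inoperative [OR]: #3 pad sensor offline=not, ABS chain lost=occurs, Left caliper 2 faulted=not → at least one input occurs → occurs.
Braking system failure [OR]: Front circuit unavailable=not, Service line inoperative=occurs, Outboard booster 2 faulted=not → at least one input occurs → occurs.

Yes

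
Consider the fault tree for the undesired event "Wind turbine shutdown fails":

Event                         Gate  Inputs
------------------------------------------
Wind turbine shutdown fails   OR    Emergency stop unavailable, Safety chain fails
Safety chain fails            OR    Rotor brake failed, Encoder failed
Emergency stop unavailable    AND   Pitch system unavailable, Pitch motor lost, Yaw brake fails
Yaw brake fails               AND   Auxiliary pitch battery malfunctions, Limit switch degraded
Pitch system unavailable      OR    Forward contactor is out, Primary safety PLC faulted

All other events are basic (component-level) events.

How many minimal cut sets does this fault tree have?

Pitch system unavailable [OR]: union of children's cut sets → 2 cut set(s).
Yaw brake fails [AND]: one cut set from each child combined → 1 × 1 = 1 cut set(s).
Emergency stop unavailable [AND]: one cut set from each child combined → 2 × 1 × 1 = 2 cut set(s).
Safety chain fails [OR]: union of children's cut sets → 2 cut set(s).
Wind turbine shutdown fails [OR]: union of children's cut sets → 4 cut set(s).
Minimal cut sets: {Auxiliary pitch battery malfunctions, Forward contactor is out, Limit switch degraded, Pitch motor lost}; {Auxiliary pitch battery malfunctions, Limit switch degraded, Pitch motor lost, Primary safety PLC faulted}; {Rotor brake failed}; {Encoder failed}.

4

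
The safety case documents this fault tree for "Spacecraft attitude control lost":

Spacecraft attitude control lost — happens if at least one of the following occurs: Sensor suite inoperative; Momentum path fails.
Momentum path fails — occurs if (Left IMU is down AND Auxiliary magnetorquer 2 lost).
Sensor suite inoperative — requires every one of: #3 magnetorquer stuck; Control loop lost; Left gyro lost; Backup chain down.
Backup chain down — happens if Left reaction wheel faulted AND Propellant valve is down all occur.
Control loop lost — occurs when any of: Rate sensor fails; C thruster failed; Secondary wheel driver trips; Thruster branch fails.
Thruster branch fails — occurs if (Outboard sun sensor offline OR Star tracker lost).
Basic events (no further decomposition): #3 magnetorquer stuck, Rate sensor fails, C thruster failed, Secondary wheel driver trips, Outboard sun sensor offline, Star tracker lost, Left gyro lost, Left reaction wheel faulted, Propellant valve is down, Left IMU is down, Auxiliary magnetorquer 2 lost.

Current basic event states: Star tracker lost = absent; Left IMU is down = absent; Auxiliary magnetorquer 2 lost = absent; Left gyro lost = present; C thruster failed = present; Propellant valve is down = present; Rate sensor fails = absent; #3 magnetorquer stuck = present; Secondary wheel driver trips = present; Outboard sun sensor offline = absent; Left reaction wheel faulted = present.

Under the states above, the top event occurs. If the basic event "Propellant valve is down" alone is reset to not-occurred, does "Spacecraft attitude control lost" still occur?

No

Counterfactual: set "Propellant valve is down" to not occurred.
Thruster branch fails [OR]: Outboard sun sensor offline=not, Star tracker lost=not → no input occurs → does not occur.
Control loop lost [OR]: Rate sensor fails=not, C thruster failed=occurs, Secondary wheel driver trips=occurs, Thruster branch fails=not → at least one input occurs → occurs.
Backup chain down [AND]: Left reaction wheel faulted=occurs, Propellant valve is down=not → not all inputs occur → does not occur.
Sensor suite inoperative [AND]: #3 magnetorquer stuck=occurs, Control loop lost=occurs, Left gyro lost=occurs, Backup chain down=not → not all inputs occur → does not occur.
Momentum path fails [AND]: Left IMU is down=not, Auxiliary magnetorquer 2 lost=not → not all inputs occur → does not occur.
Spacecraft attitude control lost [OR]: Sensor suite inoperative=not, Momentum path fails=not → no input occurs → does not occur.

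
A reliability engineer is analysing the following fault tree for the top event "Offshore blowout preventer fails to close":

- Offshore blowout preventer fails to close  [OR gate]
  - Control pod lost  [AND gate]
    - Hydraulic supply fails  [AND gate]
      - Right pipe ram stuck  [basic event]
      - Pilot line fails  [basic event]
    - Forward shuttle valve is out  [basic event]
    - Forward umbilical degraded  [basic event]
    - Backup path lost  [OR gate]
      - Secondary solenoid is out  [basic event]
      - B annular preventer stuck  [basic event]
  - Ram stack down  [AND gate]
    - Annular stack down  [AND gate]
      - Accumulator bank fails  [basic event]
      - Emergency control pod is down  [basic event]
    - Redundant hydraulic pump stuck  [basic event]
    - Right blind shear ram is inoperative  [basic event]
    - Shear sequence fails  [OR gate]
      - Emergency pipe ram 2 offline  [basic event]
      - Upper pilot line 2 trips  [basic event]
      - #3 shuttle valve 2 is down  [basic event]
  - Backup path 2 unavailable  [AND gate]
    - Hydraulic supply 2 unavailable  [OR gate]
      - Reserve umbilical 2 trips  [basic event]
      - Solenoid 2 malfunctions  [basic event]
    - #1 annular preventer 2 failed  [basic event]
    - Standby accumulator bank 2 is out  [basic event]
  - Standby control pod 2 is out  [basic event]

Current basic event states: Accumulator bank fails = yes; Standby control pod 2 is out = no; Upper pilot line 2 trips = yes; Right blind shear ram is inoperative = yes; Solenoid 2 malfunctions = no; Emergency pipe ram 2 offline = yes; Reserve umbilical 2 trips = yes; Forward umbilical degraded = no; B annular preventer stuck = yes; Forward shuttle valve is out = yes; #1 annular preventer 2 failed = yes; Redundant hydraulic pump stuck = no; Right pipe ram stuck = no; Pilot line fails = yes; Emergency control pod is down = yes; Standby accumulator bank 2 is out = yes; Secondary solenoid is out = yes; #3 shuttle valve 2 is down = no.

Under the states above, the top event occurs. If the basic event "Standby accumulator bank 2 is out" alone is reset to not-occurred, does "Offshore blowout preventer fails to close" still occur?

Counterfactual: set "Standby accumulator bank 2 is out" to not occurred.
Hydraulic supply fails [AND]: Right pipe ram stuck=not, Pilot line fails=occurs → not all inputs occur → does not occur.
Backup path lost [OR]: Secondary solenoid is out=occurs, B annular preventer stuck=occurs → at least one input occurs → occurs.
Control pod lost [AND]: Hydraulic supply fails=not, Forward shuttle valve is out=occurs, Forward umbilical degraded=not, Backup path lost=occurs → not all inputs occur → does not occur.
Annular stack down [AND]: Accumulator bank fails=occurs, Emergency control pod is down=occurs → all inputs occur → occurs.
Shear sequence fails [OR]: Emergency pipe ram 2 offline=occurs, Upper pilot line 2 trips=occurs, #3 shuttle valve 2 is down=not → at least one input occurs → occurs.
Ram stack down [AND]: Annular stack down=occurs, Redundant hydraulic pump stuck=not, Right blind shear ram is inoperative=occurs, Shear sequence fails=occurs → not all inputs occur → does not occur.
Hydraulic supply 2 unavailable [OR]: Reserve umbilical 2 trips=occurs, Solenoid 2 malfunctions=not → at least one input occurs → occurs.
Backup path 2 unavailable [AND]: Hydraulic supply 2 unavailable=occurs, #1 annular preventer 2 failed=occurs, Standby accumulator bank 2 is out=not → not all inputs occur → does not occur.
Offshore blowout preventer fails to close [OR]: Control pod lost=not, Ram stack down=not, Backup path 2 unavailable=not, Standby control pod 2 is out=not → no input occurs → does not occur.

No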